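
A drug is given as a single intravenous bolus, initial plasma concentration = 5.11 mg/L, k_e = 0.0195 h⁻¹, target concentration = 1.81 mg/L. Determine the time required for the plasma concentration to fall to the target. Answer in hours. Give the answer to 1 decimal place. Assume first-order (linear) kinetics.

t = ln(C₀ / C) / k = ln(5.110 / 1.81) / 0.01950
  = ln(2.823) / 0.01950 = 1.038 / 0.01950 = 53.23 h

53.2 h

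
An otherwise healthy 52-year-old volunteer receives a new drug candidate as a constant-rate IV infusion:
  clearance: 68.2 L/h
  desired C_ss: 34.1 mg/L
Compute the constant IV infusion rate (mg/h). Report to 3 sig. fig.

2330 mg/h

At steady state, infusion rate R₀ = Css × CL = 34.1 × 68.20 = 2326 mg/h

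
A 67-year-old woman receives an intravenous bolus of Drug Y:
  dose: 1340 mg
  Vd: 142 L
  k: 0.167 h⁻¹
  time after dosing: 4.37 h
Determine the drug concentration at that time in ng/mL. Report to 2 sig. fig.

4500 ng/mL

C₀ = Dose / Vd = 1340 / 142 = 9.437 mg/L
C = C₀ · e^(−k·t) = 9.437 × e^(−0.1670 × 4.37)
  = 9.437 × 0.4820 = 4.549 mg/L
Convert: 4.549 mg/L × 1000 = 4549 ng/mL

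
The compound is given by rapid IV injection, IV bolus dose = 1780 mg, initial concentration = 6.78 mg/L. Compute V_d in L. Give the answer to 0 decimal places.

Vd = Dose / C₀ = 1780 / 6.78 = 262.5 L

263 L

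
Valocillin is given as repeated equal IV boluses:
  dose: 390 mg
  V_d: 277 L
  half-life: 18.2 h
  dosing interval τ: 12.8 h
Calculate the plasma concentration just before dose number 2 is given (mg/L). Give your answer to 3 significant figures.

0.865 mg/L

C₀ per dose = Dose / Vd = 390 / 277 = 1.408 mg/L
k = ln2 / t½ = 0.693147 / 18.2 = 0.03809 h⁻¹
Fraction remaining after one interval: r = e^(−kτ) = e^(−0.03809 × 12.8) = 0.6141
Before dose 2, 1 dose has been given (aged 1τ).
C_trough = C₀ × r = 1.408 × 0.6141 = 0.8647 mg/L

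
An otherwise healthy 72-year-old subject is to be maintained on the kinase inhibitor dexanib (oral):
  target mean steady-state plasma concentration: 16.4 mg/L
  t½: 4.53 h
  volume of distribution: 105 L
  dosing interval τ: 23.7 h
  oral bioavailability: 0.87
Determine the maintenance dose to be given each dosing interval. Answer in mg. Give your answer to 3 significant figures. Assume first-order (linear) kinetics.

k = ln2 / t½ = 0.693147 / 4.53 = 0.1530 h⁻¹
CL = k × Vd = 0.1530 × 105 = 16.07 L/h
At steady state, F × (Dose/τ) = Css × CL.
Dose = Css × CL × τ / F = 16.4 × 16.07 × 23.7 / 0.87 = 7179 mg

7180 mg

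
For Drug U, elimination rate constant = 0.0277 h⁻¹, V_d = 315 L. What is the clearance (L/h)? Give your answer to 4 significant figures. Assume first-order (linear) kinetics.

8.726 L/h

CL = k × Vd = 0.0277 × 315 = 8.726 L/h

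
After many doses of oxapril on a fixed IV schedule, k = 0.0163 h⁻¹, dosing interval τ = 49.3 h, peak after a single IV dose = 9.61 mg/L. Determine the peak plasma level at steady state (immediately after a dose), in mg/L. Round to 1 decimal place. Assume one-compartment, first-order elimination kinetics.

17.4 mg/L

e^(−kτ) = e^(−0.01630 × 49.3) = 0.4477
Accumulation ratio R = 1 / (1 − e^(−kτ)) = 1 / (1 − 0.4477) = 1.811
Steady-state peak = C₀ × R = 9.61 × 1.811 = 17.40 mg/L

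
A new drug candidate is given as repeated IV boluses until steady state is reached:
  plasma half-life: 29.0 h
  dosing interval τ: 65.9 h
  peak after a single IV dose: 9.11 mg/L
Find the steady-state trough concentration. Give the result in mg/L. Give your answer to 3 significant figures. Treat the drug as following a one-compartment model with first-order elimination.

k = ln2 / t½ = 0.693147 / 29.0 = 0.02390 h⁻¹
e^(−kτ) = e^(−0.02390 × 65.9) = 0.2070
Accumulation ratio R = 1 / (1 − e^(−kτ)) = 1 / (1 − 0.2070) = 1.261
Steady-state trough = C₀ × R × e^(−kτ) = 9.11 × 1.261 × 0.2070 = 2.378 mg/L

2.38 mg/L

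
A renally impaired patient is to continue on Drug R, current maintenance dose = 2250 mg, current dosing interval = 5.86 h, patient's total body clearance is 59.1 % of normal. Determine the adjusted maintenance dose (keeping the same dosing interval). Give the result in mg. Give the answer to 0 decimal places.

To keep the same average steady-state level, dosing rate must scale with clearance.
CL ratio = 59.1 / 100 = 0.5910
New dose (same interval) = 2250 × 0.5910 = 1330 mg

1330 mg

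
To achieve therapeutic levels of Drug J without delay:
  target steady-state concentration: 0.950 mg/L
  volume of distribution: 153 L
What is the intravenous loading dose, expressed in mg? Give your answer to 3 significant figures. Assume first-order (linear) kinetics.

145 mg

LD = Css × Vd = 0.950 × 153 = 145.4 mg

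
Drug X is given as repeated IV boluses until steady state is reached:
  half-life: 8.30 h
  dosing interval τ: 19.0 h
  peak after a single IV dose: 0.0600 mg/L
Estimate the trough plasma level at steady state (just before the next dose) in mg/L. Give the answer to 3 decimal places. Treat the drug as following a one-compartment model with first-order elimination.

k = ln2 / t½ = 0.693147 / 8.30 = 0.08351 h⁻¹
e^(−kτ) = e^(−0.08351 × 19.0) = 0.2046
Accumulation ratio R = 1 / (1 − e^(−kτ)) = 1 / (1 − 0.2046) = 1.257
Steady-state trough = C₀ × R × e^(−kτ) = 0.0600 × 1.257 × 0.2046 = 0.01543 mg/L

0.015 mg/L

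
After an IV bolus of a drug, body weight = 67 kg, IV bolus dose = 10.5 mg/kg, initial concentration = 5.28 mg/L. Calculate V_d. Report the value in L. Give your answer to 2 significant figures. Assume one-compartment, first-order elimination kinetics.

Dose = 10.5 × 67 = 703.5 mg
Vd = Dose / C₀ = 703.5 / 5.28 = 133.2 L

130 L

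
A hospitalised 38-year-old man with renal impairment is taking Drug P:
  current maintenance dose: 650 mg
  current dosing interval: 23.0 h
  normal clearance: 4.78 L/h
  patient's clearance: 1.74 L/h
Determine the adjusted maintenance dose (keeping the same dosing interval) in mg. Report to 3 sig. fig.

To keep the same average steady-state level, dosing rate must scale with clearance.
CL ratio = 1.74 / 4.78 = 0.3640
New dose (same interval) = 650 × 0.3640 = 236.6 mg

237 mg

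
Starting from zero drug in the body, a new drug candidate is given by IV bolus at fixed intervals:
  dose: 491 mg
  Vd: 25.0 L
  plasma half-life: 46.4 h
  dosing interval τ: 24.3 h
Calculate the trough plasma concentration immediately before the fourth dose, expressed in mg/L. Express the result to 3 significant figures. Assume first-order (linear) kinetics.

29.8 mg/L

C₀ per dose = Dose / Vd = 491 / 25.0 = 19.64 mg/L
k = ln2 / t½ = 0.693147 / 46.4 = 0.01494 h⁻¹
Fraction remaining after one interval: r = e^(−kτ) = e^(−0.01494 × 24.3) = 0.6956
Before dose 4, 3 doses have been given (aged 1τ, 2τ, 3τ).
C_trough = C₀ × (r + r² + … + r^3) = C₀ × r(1−r^3)/(1−r)
        = 19.64 × 0.6956 × (1 − 0.3366) / (1 − 0.6956) = 29.77 mg/L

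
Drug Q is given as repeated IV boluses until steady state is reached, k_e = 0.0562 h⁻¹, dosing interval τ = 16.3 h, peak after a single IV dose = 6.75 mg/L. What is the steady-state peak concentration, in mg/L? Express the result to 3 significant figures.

e^(−kτ) = e^(−0.05620 × 16.3) = 0.4001
Accumulation ratio R = 1 / (1 − e^(−kτ)) = 1 / (1 − 0.4001) = 1.667
Steady-state peak = C₀ × R = 6.75 × 1.667 = 11.25 mg/L

11.3 mg/L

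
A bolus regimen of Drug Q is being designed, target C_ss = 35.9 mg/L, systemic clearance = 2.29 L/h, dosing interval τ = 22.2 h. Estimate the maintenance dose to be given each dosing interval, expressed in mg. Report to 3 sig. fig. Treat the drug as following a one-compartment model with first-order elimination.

1830 mg

At steady state, Dose/τ = Css × CL.
Dose = Css × CL × τ = 35.9 × 2.290 × 22.2 = 1825 mg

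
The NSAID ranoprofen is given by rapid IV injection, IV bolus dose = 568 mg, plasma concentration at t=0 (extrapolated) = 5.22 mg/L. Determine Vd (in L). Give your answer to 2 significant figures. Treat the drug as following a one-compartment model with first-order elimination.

Vd = Dose / C₀ = 568.0 / 5.22 = 108.8 L

110 L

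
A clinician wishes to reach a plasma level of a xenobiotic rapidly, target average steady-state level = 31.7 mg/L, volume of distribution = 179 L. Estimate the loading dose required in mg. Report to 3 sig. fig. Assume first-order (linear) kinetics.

5670 mg

LD = Css × Vd = 31.7 × 179 = 5674 mg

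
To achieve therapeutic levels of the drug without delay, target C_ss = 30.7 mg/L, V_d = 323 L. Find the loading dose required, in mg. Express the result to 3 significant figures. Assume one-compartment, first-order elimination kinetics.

9920 mg

LD = Css × Vd = 30.7 × 323 = 9916 mg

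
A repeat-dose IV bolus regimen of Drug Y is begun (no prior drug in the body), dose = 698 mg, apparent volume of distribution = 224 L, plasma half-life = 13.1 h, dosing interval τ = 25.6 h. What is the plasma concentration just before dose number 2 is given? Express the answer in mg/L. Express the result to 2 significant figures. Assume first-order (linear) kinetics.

0.80 mg/L

C₀ per dose = Dose / Vd = 698 / 224 = 3.116 mg/L
k = ln2 / t½ = 0.693147 / 13.1 = 0.05291 h⁻¹
Fraction remaining after one interval: r = e^(−kτ) = e^(−0.05291 × 25.6) = 0.2581
Before dose 2, 1 dose has been given (aged 1τ).
C_trough = C₀ × r = 3.116 × 0.2581 = 0.8042 mg/L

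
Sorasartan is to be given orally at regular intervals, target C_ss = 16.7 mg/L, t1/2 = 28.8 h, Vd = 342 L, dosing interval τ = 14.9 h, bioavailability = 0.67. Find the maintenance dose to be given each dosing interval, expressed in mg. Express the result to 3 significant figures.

3060 mg

k = ln2 / t½ = 0.693147 / 28.8 = 0.02407 h⁻¹
CL = k × Vd = 0.02407 × 342 = 8.232 L/h
At steady state, F × (Dose/τ) = Css × CL.
Dose = Css × CL × τ / F = 16.7 × 8.232 × 14.9 / 0.67 = 3057 mg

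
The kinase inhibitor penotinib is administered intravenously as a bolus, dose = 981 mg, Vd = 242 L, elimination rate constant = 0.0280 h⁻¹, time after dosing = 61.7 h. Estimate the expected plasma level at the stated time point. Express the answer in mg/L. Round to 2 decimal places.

C₀ = Dose / Vd = 981.0 / 242 = 4.054 mg/L
C = C₀ · e^(−k·t) = 4.054 × e^(−0.02800 × 61.7)
  = 4.054 × 0.1777 = 0.7204 mg/L

0.72 mg/L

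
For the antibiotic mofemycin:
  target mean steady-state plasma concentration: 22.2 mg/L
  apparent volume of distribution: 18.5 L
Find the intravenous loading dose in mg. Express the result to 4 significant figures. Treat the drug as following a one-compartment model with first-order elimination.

LD = Css × Vd = 22.2 × 18.5 = 410.7 mg

410.7 mg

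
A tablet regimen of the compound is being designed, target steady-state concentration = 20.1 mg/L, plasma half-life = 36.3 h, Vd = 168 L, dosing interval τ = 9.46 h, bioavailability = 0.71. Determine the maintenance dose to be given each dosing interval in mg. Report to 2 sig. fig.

860 mg

k = ln2 / t½ = 0.693147 / 36.3 = 0.01909 h⁻¹
CL = k × Vd = 0.01909 × 168 = 3.207 L/h
At steady state, F × (Dose/τ) = Css × CL.
Dose = Css × CL × τ / F = 20.1 × 3.207 × 9.46 / 0.71 = 858.9 mg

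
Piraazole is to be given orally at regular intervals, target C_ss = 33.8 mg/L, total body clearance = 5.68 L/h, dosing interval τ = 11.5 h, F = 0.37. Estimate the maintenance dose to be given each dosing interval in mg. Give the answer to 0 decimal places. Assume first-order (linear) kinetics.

5967 mg

At steady state, F × (Dose/τ) = Css × CL.
Dose = Css × CL × τ / F = 33.8 × 5.680 × 11.5 / 0.37 = 5967 mg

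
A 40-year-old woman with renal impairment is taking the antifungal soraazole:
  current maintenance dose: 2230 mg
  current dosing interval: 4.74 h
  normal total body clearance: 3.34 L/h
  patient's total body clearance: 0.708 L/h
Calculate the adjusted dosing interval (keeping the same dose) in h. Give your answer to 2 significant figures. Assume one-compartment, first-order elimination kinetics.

To keep the same average steady-state level, dosing rate must scale with clearance.
CL ratio = 0.708 / 3.34 = 0.2120
New interval (same dose) = 4.74 / 0.2120 = 22.36 h

22 h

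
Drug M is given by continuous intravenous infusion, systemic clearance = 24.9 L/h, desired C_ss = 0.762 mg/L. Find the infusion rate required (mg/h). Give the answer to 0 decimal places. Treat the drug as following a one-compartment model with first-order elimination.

19 mg/h

At steady state, infusion rate R₀ = Css × CL = 0.762 × 24.90 = 18.97 mg/h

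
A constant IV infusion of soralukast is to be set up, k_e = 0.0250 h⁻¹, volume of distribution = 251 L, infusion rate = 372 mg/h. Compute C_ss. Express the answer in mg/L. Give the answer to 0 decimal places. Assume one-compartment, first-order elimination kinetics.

59 mg/L

CL = k × Vd = 0.02500 × 251 = 6.275 L/h
At steady state Css = R₀ / CL = 372 / 6.275 = 59.28 mg/L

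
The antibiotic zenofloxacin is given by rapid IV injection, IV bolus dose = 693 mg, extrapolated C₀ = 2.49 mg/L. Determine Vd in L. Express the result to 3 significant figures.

278 L

Vd = Dose / C₀ = 693.0 / 2.49 = 278.3 L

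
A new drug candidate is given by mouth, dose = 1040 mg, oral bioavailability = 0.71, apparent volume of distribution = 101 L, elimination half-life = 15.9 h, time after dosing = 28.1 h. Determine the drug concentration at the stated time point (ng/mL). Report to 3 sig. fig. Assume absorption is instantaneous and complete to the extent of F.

Amount reaching circulation = F × Dose = 0.71 × 1040 = 738.4 mg
C₀ = F·Dose / Vd = 738.4 / 101 = 7.311 mg/L
k = ln2 / t½ = 0.693147 / 15.9 = 0.04359 h⁻¹
C = C₀ · e^(−k·t) = 7.311 × e^(−0.04359 × 28.1)
  = 7.311 × 0.2938 = 2.148 mg/L
Convert: 2.148 mg/L × 1000 = 2148 ng/mL

2150 ng/mL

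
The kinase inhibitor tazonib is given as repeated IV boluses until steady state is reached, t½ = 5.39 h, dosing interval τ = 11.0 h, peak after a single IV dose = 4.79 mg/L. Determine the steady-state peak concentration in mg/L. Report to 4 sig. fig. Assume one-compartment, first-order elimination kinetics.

6.328 mg/L

k = ln2 / t½ = 0.693147 / 5.39 = 0.1286 h⁻¹
e^(−kτ) = e^(−0.1286 × 11.0) = 0.2430
Accumulation ratio R = 1 / (1 − e^(−kτ)) = 1 / (1 − 0.2430) = 1.321
Steady-state peak = C₀ × R = 4.79 × 1.321 = 6.328 mg/L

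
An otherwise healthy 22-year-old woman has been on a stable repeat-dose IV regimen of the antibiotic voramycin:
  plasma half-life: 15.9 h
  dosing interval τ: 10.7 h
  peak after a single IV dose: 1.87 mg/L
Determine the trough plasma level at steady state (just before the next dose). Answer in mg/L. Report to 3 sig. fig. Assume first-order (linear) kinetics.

k = ln2 / t½ = 0.693147 / 15.9 = 0.04359 h⁻¹
e^(−kτ) = e^(−0.04359 × 10.7) = 0.6272
Accumulation ratio R = 1 / (1 − e^(−kτ)) = 1 / (1 − 0.6272) = 2.682
Steady-state trough = C₀ × R × e^(−kτ) = 1.87 × 2.682 × 0.6272 = 3.146 mg/L

3.15 mg/L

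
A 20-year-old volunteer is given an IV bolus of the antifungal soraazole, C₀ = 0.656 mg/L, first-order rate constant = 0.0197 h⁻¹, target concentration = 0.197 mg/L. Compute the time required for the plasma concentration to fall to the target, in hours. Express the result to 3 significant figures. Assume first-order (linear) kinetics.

t = ln(C₀ / C) / k = ln(0.6560 / 0.197) / 0.01970
  = ln(3.330) / 0.01970 = 1.203 / 0.01970 = 61.07 h

61.1 h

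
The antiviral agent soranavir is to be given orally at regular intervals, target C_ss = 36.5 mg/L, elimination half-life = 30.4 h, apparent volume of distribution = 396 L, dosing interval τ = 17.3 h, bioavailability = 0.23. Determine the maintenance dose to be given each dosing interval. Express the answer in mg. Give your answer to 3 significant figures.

k = ln2 / t½ = 0.693147 / 30.4 = 0.02280 h⁻¹
CL = k × Vd = 0.02280 × 396 = 9.029 L/h
At steady state, F × (Dose/τ) = Css × CL.
Dose = Css × CL × τ / F = 36.5 × 9.029 × 17.3 / 0.23 = 24790 mg

24800 mg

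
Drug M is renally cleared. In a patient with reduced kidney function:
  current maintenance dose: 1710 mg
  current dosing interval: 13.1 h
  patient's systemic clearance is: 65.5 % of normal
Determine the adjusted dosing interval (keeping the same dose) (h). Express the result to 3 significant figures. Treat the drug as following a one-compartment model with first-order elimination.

20.0 h

To keep the same average steady-state level, dosing rate must scale with clearance.
CL ratio = 65.5 / 100 = 0.6550
New interval (same dose) = 13.1 / 0.6550 = 20.00 h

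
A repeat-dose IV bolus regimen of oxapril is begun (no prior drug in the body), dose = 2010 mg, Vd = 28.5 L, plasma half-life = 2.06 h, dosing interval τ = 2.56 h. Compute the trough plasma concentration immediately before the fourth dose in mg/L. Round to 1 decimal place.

47.7 mg/L

C₀ per dose = Dose / Vd = 2010 / 28.5 = 70.53 mg/L
k = ln2 / t½ = 0.693147 / 2.06 = 0.3365 h⁻¹
Fraction remaining after one interval: r = e^(−kτ) = e^(−0.3365 × 2.56) = 0.4226
Before dose 4, 3 doses have been given (aged 1τ, 2τ, 3τ).
C_trough = C₀ × (r + r² + … + r^3) = C₀ × r(1−r^3)/(1−r)
        = 70.53 × 0.4226 × (1 − 0.07547) / (1 − 0.4226) = 47.73 mg/L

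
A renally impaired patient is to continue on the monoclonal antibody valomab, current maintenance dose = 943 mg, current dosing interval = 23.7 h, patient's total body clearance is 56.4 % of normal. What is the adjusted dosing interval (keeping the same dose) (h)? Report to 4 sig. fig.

To keep the same average steady-state level, dosing rate must scale with clearance.
CL ratio = 56.4 / 100 = 0.5640
New interval (same dose) = 23.7 / 0.5640 = 42.02 h

42.02 h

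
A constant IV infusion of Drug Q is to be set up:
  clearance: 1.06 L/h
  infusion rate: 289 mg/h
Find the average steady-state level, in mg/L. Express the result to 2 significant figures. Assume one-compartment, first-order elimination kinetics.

270 mg/L

At steady state Css = R₀ / CL = 289 / 1.060 = 272.6 mg/L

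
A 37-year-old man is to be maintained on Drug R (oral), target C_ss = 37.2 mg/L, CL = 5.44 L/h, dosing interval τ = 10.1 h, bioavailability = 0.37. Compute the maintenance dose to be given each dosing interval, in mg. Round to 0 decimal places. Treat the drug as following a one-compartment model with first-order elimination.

5524 mg

At steady state, F × (Dose/τ) = Css × CL.
Dose = Css × CL × τ / F = 37.2 × 5.440 × 10.1 / 0.37 = 5524 mg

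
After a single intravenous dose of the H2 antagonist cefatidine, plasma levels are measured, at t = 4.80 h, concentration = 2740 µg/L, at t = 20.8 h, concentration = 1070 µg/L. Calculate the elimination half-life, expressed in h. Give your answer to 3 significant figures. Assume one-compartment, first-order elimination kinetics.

11.8 h

k = ln(C₁/C₂) / (t₂ − t₁) = ln(2740/1070) / (20.8 − 4.80)
  = 0.9403 / 16.00 = 0.05877 h⁻¹
t½ = ln2 / k = 0.693147 / 0.05877 = 11.79 h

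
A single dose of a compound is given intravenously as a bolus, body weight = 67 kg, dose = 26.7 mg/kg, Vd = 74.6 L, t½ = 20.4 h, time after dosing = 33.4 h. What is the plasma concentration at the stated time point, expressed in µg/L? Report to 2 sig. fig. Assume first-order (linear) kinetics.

7700 µg/L

Total dose = 26.7 × 67 = 1789 mg
C₀ = Dose / Vd = 1789 / 74.6 = 23.98 mg/L
k = ln2 / t½ = 0.693147 / 20.4 = 0.03398 h⁻¹
C = C₀ · e^(−k·t) = 23.98 × e^(−0.03398 × 33.4)
  = 23.98 × 0.3214 = 7.707 mg/L
Convert: 7.707 mg/L × 1000 = 7707 µg/L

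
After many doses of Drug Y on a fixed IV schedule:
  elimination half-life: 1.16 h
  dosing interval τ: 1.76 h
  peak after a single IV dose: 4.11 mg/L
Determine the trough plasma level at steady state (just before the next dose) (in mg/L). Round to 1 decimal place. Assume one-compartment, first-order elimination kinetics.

2.2 mg/L

k = ln2 / t½ = 0.693147 / 1.16 = 0.5975 h⁻¹
e^(−kτ) = e^(−0.5975 × 1.76) = 0.3494
Accumulation ratio R = 1 / (1 − e^(−kτ)) = 1 / (1 − 0.3494) = 1.537
Steady-state trough = C₀ × R × e^(−kτ) = 4.11 × 1.537 × 0.3494 = 2.207 mg/L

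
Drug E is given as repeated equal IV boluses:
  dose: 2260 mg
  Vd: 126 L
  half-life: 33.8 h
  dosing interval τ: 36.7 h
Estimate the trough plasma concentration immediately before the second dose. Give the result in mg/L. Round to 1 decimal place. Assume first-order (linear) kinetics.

C₀ per dose = Dose / Vd = 2260 / 126 = 17.94 mg/L
k = ln2 / t½ = 0.693147 / 33.8 = 0.02051 h⁻¹
Fraction remaining after one interval: r = e^(−kτ) = e^(−0.02051 × 36.7) = 0.4711
Before dose 2, 1 dose has been given (aged 1τ).
C_trough = C₀ × r = 17.94 × 0.4711 = 8.452 mg/L

8.5 mg/L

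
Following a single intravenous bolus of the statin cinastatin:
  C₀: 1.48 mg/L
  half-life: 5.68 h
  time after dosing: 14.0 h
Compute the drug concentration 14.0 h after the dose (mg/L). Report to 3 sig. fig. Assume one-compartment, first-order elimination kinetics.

0.268 mg/L

k = ln2 / t½ = 0.693147 / 5.68 = 0.1220 h⁻¹
C = C₀ · e^(−k·t) = 1.480 × e^(−0.1220 × 14.0)
  = 1.480 × 0.1812 = 0.2682 mg/L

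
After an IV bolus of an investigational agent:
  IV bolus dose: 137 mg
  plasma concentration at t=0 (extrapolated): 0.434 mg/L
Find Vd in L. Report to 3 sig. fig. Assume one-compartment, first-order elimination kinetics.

316 L

Vd = Dose / C₀ = 137.0 / 0.434 = 315.7 L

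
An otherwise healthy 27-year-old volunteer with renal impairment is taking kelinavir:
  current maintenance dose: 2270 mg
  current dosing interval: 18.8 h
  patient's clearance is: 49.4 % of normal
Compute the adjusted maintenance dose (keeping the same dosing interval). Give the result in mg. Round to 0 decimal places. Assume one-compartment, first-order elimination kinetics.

To keep the same average steady-state level, dosing rate must scale with clearance.
CL ratio = 49.4 / 100 = 0.4940
New dose (same interval) = 2270 × 0.4940 = 1121 mg

1121 mg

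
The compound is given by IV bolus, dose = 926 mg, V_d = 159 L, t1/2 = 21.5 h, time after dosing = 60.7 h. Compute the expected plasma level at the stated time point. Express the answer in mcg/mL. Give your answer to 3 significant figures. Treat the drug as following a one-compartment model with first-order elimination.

0.823 mcg/mL

C₀ = Dose / Vd = 926.0 / 159 = 5.824 mg/L
k = ln2 / t½ = 0.693147 / 21.5 = 0.03224 h⁻¹
C = C₀ · e^(−k·t) = 5.824 × e^(−0.03224 × 60.7)
  = 5.824 × 0.1413 = 0.8229 mg/L
(0.8229 mg/L = 0.8229 mcg/mL)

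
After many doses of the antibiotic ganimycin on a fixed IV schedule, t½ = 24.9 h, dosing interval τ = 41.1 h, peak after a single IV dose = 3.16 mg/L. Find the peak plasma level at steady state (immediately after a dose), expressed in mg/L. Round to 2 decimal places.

k = ln2 / t½ = 0.693147 / 24.9 = 0.02784 h⁻¹
e^(−kτ) = e^(−0.02784 × 41.1) = 0.3185
Accumulation ratio R = 1 / (1 − e^(−kτ)) = 1 / (1 − 0.3185) = 1.467
Steady-state peak = C₀ × R = 3.16 × 1.467 = 4.636 mg/L

4.64 mg/L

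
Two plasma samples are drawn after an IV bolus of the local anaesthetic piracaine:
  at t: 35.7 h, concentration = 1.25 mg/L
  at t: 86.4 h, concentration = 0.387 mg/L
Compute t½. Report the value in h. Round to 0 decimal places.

30 h

k = ln(C₁/C₂) / (t₂ − t₁) = ln(1.25/0.387) / (86.4 − 35.7)
  = 1.172 / 50.70 = 0.02312 h⁻¹
t½ = ln2 / k = 0.693147 / 0.02312 = 29.98 h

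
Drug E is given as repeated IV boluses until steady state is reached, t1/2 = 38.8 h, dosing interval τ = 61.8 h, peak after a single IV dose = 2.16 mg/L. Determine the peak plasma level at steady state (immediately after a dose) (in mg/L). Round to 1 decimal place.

k = ln2 / t½ = 0.693147 / 38.8 = 0.01786 h⁻¹
e^(−kτ) = e^(−0.01786 × 61.8) = 0.3316
Accumulation ratio R = 1 / (1 − e^(−kτ)) = 1 / (1 − 0.3316) = 1.496
Steady-state peak = C₀ × R = 2.16 × 1.496 = 3.231 mg/L

3.2 mg/L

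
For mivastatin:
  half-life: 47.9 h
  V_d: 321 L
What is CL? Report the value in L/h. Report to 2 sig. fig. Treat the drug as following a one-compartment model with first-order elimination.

k = ln2 / t½ = 0.693147 / 47.9 = 0.01447 h⁻¹
CL = k × Vd = 0.01447 × 321 = 4.645 L/h

4.6 L/h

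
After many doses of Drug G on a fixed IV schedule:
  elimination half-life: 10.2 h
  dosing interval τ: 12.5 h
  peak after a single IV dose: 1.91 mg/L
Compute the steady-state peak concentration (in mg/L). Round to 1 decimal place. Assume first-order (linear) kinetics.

k = ln2 / t½ = 0.693147 / 10.2 = 0.06796 h⁻¹
e^(−kτ) = e^(−0.06796 × 12.5) = 0.4276
Accumulation ratio R = 1 / (1 − e^(−kτ)) = 1 / (1 − 0.4276) = 1.747
Steady-state peak = C₀ × R = 1.91 × 1.747 = 3.337 mg/L

3.3 mg/L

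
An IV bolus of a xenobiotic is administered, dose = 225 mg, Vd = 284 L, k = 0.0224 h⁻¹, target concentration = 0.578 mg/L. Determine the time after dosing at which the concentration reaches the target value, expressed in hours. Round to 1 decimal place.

C₀ = Dose / Vd = 225.0 / 284 = 0.7923 mg/L
t = ln(C₀ / C) / k = ln(0.7923 / 0.578) / 0.02240
  = ln(1.371) / 0.02240 = 0.3155 / 0.02240 = 14.08 h

14.1 h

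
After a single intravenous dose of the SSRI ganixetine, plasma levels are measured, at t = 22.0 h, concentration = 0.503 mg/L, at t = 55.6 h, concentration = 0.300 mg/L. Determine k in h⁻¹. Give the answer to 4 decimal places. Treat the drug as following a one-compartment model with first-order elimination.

k = ln(C₁/C₂) / (t₂ − t₁) = ln(0.503/0.300) / (55.6 − 22.0)
  = 0.5168 / 33.60 = 0.01538 h⁻¹

0.0154 h⁻¹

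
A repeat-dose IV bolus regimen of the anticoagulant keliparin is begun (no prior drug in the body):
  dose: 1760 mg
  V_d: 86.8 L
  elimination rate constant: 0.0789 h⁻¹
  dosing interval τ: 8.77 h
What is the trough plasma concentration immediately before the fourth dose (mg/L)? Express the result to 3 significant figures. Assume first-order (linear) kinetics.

C₀ per dose = Dose / Vd = 1760 / 86.8 = 20.28 mg/L
Fraction remaining after one interval: r = e^(−kτ) = e^(−0.07890 × 8.77) = 0.5006
Before dose 4, 3 doses have been given (aged 1τ, 2τ, 3τ).
C_trough = C₀ × (r + r² + … + r^3) = C₀ × r(1−r^3)/(1−r)
        = 20.28 × 0.5006 × (1 − 0.1255) / (1 − 0.5006) = 17.78 mg/L

17.8 mg/L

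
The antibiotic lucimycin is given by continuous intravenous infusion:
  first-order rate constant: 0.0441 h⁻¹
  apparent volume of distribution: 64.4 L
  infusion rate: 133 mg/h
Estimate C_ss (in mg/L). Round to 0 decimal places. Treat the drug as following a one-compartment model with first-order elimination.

CL = k × Vd = 0.04410 × 64.4 = 2.840 L/h
At steady state Css = R₀ / CL = 133 / 2.840 = 46.83 mg/L

47 mg/L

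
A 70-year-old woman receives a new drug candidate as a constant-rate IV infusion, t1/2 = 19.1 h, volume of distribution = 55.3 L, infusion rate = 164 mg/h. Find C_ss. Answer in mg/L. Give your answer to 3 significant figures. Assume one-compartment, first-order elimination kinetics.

81.7 mg/L

k = ln2 / t½ = 0.693147 / 19.1 = 0.03629 h⁻¹
CL = k × Vd = 0.03629 × 55.3 = 2.007 L/h
At steady state Css = R₀ / CL = 164 / 2.007 = 81.71 mg/L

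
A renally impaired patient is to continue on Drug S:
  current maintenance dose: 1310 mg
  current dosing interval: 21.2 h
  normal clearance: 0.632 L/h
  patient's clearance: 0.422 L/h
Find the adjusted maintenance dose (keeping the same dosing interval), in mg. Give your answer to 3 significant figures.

To keep the same average steady-state level, dosing rate must scale with clearance.
CL ratio = 0.422 / 0.632 = 0.6677
New dose (same interval) = 1310 × 0.6677 = 874.7 mg

875 mg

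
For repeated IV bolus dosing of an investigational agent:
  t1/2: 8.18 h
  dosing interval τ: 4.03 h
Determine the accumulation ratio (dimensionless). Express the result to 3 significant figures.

k = ln2 / t½ = 0.693147 / 8.18 = 0.08474 h⁻¹
e^(−kτ) = e^(−0.08474 × 4.03) = 0.7107
Accumulation ratio R = 1 / (1 − e^(−kτ)) = 1 / (1 − 0.7107) = 3.457

3.46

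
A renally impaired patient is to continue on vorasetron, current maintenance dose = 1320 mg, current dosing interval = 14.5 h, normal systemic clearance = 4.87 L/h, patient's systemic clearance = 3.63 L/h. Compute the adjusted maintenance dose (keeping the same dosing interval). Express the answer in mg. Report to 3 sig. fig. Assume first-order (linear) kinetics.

To keep the same average steady-state level, dosing rate must scale with clearance.
CL ratio = 3.63 / 4.87 = 0.7454
New dose (same interval) = 1320 × 0.7454 = 983.9 mg

984 mg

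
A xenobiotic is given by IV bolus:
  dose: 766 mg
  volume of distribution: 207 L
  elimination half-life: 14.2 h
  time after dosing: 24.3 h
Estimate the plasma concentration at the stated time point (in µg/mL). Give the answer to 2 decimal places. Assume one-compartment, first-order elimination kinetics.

C₀ = Dose / Vd = 766.0 / 207 = 3.700 mg/L
k = ln2 / t½ = 0.693147 / 14.2 = 0.04881 h⁻¹
C = C₀ · e^(−k·t) = 3.700 × e^(−0.04881 × 24.3)
  = 3.700 × 0.3054 = 1.130 mg/L
(1.130 mg/L = 1.130 µg/mL)

1.13 µg/mL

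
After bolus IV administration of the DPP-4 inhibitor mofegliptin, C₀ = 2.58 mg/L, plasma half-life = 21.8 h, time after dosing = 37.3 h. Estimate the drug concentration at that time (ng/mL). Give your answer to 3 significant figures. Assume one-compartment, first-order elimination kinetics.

788 ng/mL

k = ln2 / t½ = 0.693147 / 21.8 = 0.03180 h⁻¹
C = C₀ · e^(−k·t) = 2.580 × e^(−0.03180 × 37.3)
  = 2.580 × 0.3054 = 0.7879 mg/L
Convert: 0.7879 mg/L × 1000 = 787.9 ng/mL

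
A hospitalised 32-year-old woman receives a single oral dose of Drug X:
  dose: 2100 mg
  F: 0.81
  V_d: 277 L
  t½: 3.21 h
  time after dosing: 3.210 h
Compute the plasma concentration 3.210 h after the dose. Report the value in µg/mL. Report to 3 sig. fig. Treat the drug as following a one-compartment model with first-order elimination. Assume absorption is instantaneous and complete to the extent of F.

Amount reaching circulation = F × Dose = 0.81 × 2100 = 1701 mg
C₀ = F·Dose / Vd = 1701 / 277 = 6.141 mg/L
k = ln2 / t½ = 0.693147 / 3.21 = 0.2159 h⁻¹
t / t½ = 3.210 / 3.21 = 1 half-lives
C = C₀ × (1/2)^1 = 6.141 × 0.5000 = 3.071 mg/L
(3.071 mg/L = 3.071 µg/mL)

3.07 µg/mL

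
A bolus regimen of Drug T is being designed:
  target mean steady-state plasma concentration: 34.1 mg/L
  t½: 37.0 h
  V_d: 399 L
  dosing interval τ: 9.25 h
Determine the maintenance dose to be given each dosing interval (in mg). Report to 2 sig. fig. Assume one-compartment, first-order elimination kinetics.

k = ln2 / t½ = 0.693147 / 37.0 = 0.01873 h⁻¹
CL = k × Vd = 0.01873 × 399 = 7.473 L/h
At steady state, Dose/τ = Css × CL.
Dose = Css × CL × τ = 34.1 × 7.473 × 9.25 = 2357 mg

2400 mg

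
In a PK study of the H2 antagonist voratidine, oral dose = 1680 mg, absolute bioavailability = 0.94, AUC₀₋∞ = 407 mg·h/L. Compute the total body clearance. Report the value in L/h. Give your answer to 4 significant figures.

CL = F·Dose / AUC = 0.94 × 1680 / 407 = 3.880 L/h

3.880 L/h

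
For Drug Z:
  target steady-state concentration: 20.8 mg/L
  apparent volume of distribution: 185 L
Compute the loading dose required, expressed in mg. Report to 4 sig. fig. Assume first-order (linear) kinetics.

3848 mg

LD = Css × Vd = 20.8 × 185 = 3848 mg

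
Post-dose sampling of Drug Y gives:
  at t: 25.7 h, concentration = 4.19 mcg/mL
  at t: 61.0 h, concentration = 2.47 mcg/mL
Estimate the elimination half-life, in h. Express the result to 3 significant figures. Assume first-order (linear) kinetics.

46.3 h

k = ln(C₁/C₂) / (t₂ − t₁) = ln(4.19/2.47) / (61.0 − 25.7)
  = 0.5285 / 35.30 = 0.01497 h⁻¹
t½ = ln2 / k = 0.693147 / 0.01497 = 46.30 h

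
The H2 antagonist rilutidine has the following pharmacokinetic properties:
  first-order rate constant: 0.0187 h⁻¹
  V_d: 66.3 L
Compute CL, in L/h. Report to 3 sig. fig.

CL = k × Vd = 0.0187 × 66.3 = 1.240 L/h

1.24 L/h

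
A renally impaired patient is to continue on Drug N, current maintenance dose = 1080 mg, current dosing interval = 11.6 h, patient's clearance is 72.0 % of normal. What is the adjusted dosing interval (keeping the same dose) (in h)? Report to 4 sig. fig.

To keep the same average steady-state level, dosing rate must scale with clearance.
CL ratio = 72.0 / 100 = 0.7200
New interval (same dose) = 11.6 / 0.7200 = 16.11 h

16.11 h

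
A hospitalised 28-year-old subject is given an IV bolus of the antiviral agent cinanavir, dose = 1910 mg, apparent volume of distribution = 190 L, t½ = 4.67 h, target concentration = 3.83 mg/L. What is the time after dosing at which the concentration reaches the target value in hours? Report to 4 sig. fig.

6.501 h

C₀ = Dose / Vd = 1910 / 190 = 10.05 mg/L
k = ln2 / t½ = 0.693147 / 4.67 = 0.1484 h⁻¹
t = ln(C₀ / C) / k = ln(10.05 / 3.83) / 0.1484
  = ln(2.624) / 0.1484 = 0.9647 / 0.1484 = 6.501 h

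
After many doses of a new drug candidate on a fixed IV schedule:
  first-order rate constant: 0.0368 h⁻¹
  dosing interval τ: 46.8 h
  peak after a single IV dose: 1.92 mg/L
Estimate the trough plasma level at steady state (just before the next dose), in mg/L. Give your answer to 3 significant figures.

e^(−kτ) = e^(−0.03680 × 46.8) = 0.1787
Accumulation ratio R = 1 / (1 − e^(−kτ)) = 1 / (1 − 0.1787) = 1.218
Steady-state trough = C₀ × R × e^(−kτ) = 1.92 × 1.218 × 0.1787 = 0.4179 mg/L

0.418 mg/L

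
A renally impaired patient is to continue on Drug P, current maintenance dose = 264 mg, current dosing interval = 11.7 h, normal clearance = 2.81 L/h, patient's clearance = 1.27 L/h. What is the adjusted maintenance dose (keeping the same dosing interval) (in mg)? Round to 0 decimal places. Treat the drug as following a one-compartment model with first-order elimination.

119 mg

To keep the same average steady-state level, dosing rate must scale with clearance.
CL ratio = 1.27 / 2.81 = 0.4520
New dose (same interval) = 264 × 0.4520 = 119.3 mg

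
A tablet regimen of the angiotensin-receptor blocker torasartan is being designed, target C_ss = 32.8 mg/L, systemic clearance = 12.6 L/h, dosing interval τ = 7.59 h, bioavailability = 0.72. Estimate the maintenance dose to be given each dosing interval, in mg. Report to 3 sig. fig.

4360 mg

At steady state, F × (Dose/τ) = Css × CL.
Dose = Css × CL × τ / F = 32.8 × 12.60 × 7.59 / 0.72 = 4357 mg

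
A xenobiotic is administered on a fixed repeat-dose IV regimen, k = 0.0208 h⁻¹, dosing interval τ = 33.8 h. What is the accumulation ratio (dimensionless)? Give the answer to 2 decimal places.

1.98

e^(−kτ) = e^(−0.02080 × 33.8) = 0.4951
Accumulation ratio R = 1 / (1 − e^(−kτ)) = 1 / (1 − 0.4951) = 1.981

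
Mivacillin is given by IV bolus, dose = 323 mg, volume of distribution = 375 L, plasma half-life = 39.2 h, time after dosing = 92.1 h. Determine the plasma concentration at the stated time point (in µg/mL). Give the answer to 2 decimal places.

0.17 µg/mL

C₀ = Dose / Vd = 323.0 / 375 = 0.8613 mg/L
k = ln2 / t½ = 0.693147 / 39.2 = 0.01768 h⁻¹
C = C₀ · e^(−k·t) = 0.8613 × e^(−0.01768 × 92.1)
  = 0.8613 × 0.1963 = 0.1691 mg/L
(0.1691 mg/L = 0.1691 µg/mL)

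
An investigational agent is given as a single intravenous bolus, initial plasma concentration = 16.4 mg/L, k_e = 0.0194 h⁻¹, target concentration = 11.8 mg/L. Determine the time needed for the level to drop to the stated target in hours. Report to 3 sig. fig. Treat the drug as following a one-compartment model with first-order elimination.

t = ln(C₀ / C) / k = ln(16.40 / 11.8) / 0.01940
  = ln(1.390) / 0.01940 = 0.3293 / 0.01940 = 16.97 h

17.0 h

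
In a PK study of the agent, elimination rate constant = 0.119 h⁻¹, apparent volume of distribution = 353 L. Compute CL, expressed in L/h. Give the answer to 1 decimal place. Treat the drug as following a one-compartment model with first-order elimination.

42.0 L/h

CL = k × Vd = 0.119 × 353 = 42.01 L/h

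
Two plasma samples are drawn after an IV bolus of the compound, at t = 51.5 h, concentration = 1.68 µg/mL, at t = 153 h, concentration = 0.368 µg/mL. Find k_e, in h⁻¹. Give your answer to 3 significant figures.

0.0150 h⁻¹

k = ln(C₁/C₂) / (t₂ − t₁) = ln(1.68/0.368) / (153 − 51.5)
  = 1.518 / 101.5 = 0.01496 h⁻¹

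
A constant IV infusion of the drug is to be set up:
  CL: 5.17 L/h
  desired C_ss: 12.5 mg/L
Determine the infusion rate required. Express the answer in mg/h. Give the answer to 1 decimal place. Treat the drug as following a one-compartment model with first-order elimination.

At steady state, infusion rate R₀ = Css × CL = 12.5 × 5.170 = 64.63 mg/h

64.6 mg/h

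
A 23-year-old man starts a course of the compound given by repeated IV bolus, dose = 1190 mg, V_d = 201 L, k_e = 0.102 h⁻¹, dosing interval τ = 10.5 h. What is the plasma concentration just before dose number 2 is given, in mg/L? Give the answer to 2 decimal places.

C₀ per dose = Dose / Vd = 1190 / 201 = 5.920 mg/L
Fraction remaining after one interval: r = e^(−kτ) = e^(−0.1020 × 10.5) = 0.3427
Before dose 2, 1 dose has been given (aged 1τ).
C_trough = C₀ × r = 5.920 × 0.3427 = 2.029 mg/L

2.03 mg/L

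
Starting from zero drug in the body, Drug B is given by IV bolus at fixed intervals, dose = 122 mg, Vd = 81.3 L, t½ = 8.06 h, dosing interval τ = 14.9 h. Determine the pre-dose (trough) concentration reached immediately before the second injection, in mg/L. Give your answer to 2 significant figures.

0.42 mg/L

C₀ per dose = Dose / Vd = 122 / 81.3 = 1.501 mg/L
k = ln2 / t½ = 0.693147 / 8.06 = 0.08600 h⁻¹
Fraction remaining after one interval: r = e^(−kτ) = e^(−0.08600 × 14.9) = 0.2776
Before dose 2, 1 dose has been given (aged 1τ).
C_trough = C₀ × r = 1.501 × 0.2776 = 0.4167 mg/L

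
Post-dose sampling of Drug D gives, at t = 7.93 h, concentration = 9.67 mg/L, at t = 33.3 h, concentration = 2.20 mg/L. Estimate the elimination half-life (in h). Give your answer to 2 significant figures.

12 h

k = ln(C₁/C₂) / (t₂ − t₁) = ln(9.67/2.20) / (33.3 − 7.93)
  = 1.481 / 25.37 = 0.05838 h⁻¹
t½ = ln2 / k = 0.693147 / 0.05838 = 11.87 h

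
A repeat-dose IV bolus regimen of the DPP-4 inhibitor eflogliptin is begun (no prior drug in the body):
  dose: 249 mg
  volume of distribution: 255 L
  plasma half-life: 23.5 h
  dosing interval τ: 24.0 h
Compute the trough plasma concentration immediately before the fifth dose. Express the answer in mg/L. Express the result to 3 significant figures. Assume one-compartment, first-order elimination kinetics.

C₀ per dose = Dose / Vd = 249 / 255 = 0.9765 mg/L
k = ln2 / t½ = 0.693147 / 23.5 = 0.02950 h⁻¹
Fraction remaining after one interval: r = e^(−kτ) = e^(−0.02950 × 24.0) = 0.4926
Before dose 5, 4 doses have been given (aged 1τ, 2τ, 3τ, 4τ).
C_trough = C₀ × (r + r² + … + r^4) = C₀ × r(1−r^4)/(1−r)
        = 0.9765 × 0.4926 × (1 − 0.05888) / (1 − 0.4926) = 0.8922 mg/L

0.892 mg/L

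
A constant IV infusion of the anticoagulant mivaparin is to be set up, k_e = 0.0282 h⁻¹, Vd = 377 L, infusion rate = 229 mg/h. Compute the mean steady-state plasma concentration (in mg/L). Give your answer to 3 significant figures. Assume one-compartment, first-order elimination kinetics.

21.5 mg/L

CL = k × Vd = 0.02820 × 377 = 10.63 L/h
At steady state Css = R₀ / CL = 229 / 10.63 = 21.54 mg/L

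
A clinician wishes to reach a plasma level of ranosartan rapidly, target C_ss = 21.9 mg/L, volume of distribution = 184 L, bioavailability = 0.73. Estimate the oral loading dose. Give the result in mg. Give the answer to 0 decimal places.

LD = Css × Vd / F = 21.9 × 184 / 0.73 = 5520 mg

5520 mg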